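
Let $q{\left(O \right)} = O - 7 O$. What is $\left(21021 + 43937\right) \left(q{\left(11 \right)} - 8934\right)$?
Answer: $-584622000$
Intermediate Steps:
$q{\left(O \right)} = - 6 O$
$\left(21021 + 43937\right) \left(q{\left(11 \right)} - 8934\right) = \left(21021 + 43937\right) \left(\left(-6\right) 11 - 8934\right) = 64958 \left(-66 - 8934\right) = 64958 \left(-9000\right) = -584622000$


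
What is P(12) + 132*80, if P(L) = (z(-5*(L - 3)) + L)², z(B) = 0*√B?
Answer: 10704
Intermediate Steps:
z(B) = 0
P(L) = L² (P(L) = (0 + L)² = L²)
P(12) + 132*80 = 12² + 132*80 = 144 + 10560 = 10704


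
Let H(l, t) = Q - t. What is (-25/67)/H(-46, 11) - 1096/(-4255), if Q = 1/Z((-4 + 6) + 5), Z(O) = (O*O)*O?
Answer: 13629223/46753940 ≈ 0.29151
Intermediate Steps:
Z(O) = O³ (Z(O) = O²*O = O³)
Q = 1/343 (Q = 1/(((-4 + 6) + 5)³) = 1/((2 + 5)³) = 1/(7³) = 1/343 ≈ 0.0029155)
H(l, t) = 1/343 - t
(-25/67)/H(-46, 11) - 1096/(-4255) = (-25/67)/(1/343 - 1*11) - 1096/(-4255) = ((1/67)*(-25))/(1/343 - 11) - 1096*(-1/4255) = -25/(67*(-3772/343)) + 1096/4255 = -25/67*(-343/3772) + 1096/4255 = 8575/252724 + 1096/4255 = 13629223/46753940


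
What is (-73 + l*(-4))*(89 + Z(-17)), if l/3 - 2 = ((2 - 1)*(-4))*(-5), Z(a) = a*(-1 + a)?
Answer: -133115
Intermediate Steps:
l = 66 (l = 6 + 3*(((2 - 1)*(-4))*(-5)) = 6 + 3*((1*(-4))*(-5)) = 6 + 3*(-4*(-5)) = 6 + 3*20 = 6 + 60 = 66)
(-73 + l*(-4))*(89 + Z(-17)) = (-73 + 66*(-4))*(89 - 17*(-1 - 17)) = (-73 - 264)*(89 - 17*(-18)) = -337*(89 + 306) = -337*395 = -133115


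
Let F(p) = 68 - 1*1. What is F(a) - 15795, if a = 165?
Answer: -15728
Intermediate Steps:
F(p) = 67 (F(p) = 68 - 1 = 67)
F(a) - 15795 = 67 - 15795 = -15728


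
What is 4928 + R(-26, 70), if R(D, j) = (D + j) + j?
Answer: 5042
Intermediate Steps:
R(D, j) = D + 2*j
4928 + R(-26, 70) = 4928 + (-26 + 2*70) = 4928 + (-26 + 140) = 4928 + 114 = 5042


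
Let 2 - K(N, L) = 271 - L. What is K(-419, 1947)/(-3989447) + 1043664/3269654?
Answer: 2079077867198/6522055670669 ≈ 0.31878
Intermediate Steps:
K(N, L) = -269 + L (K(N, L) = 2 - (271 - L) = 2 + (-271 + L) = -269 + L)
K(-419, 1947)/(-3989447) + 1043664/3269654 = (-269 + 1947)/(-3989447) + 1043664/3269654 = 1678*(-1/3989447) + 1043664*(1/3269654) = -1678/3989447 + 521832/1634827 = 2079077867198/6522055670669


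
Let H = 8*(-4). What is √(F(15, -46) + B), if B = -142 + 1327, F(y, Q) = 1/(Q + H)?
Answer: √7209462/78 ≈ 34.424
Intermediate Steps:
H = -32
F(y, Q) = 1/(-32 + Q) (F(y, Q) = 1/(Q - 32) = 1/(-32 + Q))
B = 1185
√(F(15, -46) + B) = √(1/(-32 - 46) + 1185) = √(1/(-78) + 1185) = √(-1/78 + 1185) = √(92429/78) = √7209462/78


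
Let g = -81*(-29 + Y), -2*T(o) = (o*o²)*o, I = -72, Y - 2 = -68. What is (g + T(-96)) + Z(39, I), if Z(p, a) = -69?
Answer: -42459702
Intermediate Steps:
Y = -66 (Y = 2 - 68 = -66)
T(o) = -o⁴/2 (T(o) = -o*o²*o/2 = -o³*o/2 = -o⁴/2)
g = 7695 (g = -81*(-29 - 66) = -81*(-95) = 7695)
(g + T(-96)) + Z(39, I) = (7695 - ½*(-96)⁴) - 69 = (7695 - ½*84934656) - 69 = (7695 - 42467328) - 69 = -42459633 - 69 = -42459702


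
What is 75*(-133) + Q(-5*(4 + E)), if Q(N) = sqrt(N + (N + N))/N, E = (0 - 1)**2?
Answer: -9975 - I*sqrt(3)/5 ≈ -9975.0 - 0.34641*I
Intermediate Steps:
E = 1 (E = (-1)**2 = 1)
Q(N) = sqrt(3)/sqrt(N) (Q(N) = sqrt(N + 2*N)/N = sqrt(3*N)/N = (sqrt(3)*sqrt(N))/N = sqrt(3)/sqrt(N))
75*(-133) + Q(-5*(4 + E)) = 75*(-133) + sqrt(3)/sqrt(-5*(4 + 1)) = -9975 + sqrt(3)/sqrt(-5*5) = -9975 + sqrt(3)/sqrt(-25) = -9975 + sqrt(3)*(-I/5) = -9975 - I*sqrt(3)/5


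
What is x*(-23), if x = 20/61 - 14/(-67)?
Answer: -50462/4087 ≈ -12.347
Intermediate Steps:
x = 2194/4087 (x = 20*(1/61) - 14*(-1/67) = 20/61 + 14/67 = 2194/4087 ≈ 0.53682)
x*(-23) = (2194/4087)*(-23) = -50462/4087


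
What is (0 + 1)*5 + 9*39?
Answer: 356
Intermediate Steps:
(0 + 1)*5 + 9*39 = 1*5 + 351 = 5 + 351 = 356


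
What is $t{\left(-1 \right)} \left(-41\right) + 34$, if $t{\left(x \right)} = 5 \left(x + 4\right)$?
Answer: $-581$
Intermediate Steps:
$t{\left(x \right)} = 20 + 5 x$ ($t{\left(x \right)} = 5 \left(4 + x\right) = 20 + 5 x$)
$t{\left(-1 \right)} \left(-41\right) + 34 = \left(20 + 5 \left(-1\right)\right) \left(-41\right) + 34 = \left(20 - 5\right) \left(-41\right) + 34 = 15 \left(-41\right) + 34 = -615 + 34 = -581$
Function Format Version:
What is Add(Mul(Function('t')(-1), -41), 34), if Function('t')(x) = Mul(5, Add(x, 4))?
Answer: -581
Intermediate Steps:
Function('t')(x) = Add(20, Mul(5, x)) (Function('t')(x) = Mul(5, Add(4, x)) = Add(20, Mul(5, x)))
Add(Mul(Function('t')(-1), -41), 34) = Add(Mul(Add(20, Mul(5, -1)), -41), 34) = Add(Mul(Add(20, -5), -41), 34) = Add(Mul(15, -41), 34) = Add(-615, 34) = -581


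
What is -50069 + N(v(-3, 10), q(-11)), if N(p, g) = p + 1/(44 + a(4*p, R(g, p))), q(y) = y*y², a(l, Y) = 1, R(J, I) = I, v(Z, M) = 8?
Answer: -2252744/45 ≈ -50061.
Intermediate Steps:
q(y) = y³
N(p, g) = 1/45 + p (N(p, g) = p + 1/(44 + 1) = p + 1/45 = 1/45 + p)
-50069 + N(v(-3, 10), q(-11)) = -50069 + (1/45 + 8) = -50069 + 361/45 = -2252744/45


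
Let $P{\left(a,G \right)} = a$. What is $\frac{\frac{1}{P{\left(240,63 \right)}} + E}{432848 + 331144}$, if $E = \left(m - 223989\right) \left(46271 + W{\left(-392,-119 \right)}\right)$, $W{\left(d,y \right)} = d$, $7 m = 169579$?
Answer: $- \frac{15397109850233}{1283506560} \approx -11996.0$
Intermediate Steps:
$m = \frac{169579}{7}$ ($m = \frac{1}{7} \cdot 169579 = \frac{169579}{7} \approx 24226.0$)
$E = - \frac{64154624376}{7}$ ($E = \left(\frac{169579}{7} - 223989\right) \left(46271 - 392\right) = \left(- \frac{1398344}{7}\right) 45879 = - \frac{64154624376}{7} \approx -9.1649 \cdot 10^{9}$)
$\frac{\frac{1}{P{\left(240,63 \right)}} + E}{432848 + 331144} = \frac{\frac{1}{240} - \frac{64154624376}{7}}{432848 + 331144} = \frac{\frac{1}{240} - \frac{64154624376}{7}}{763992} = \left(- \frac{15397109850233}{1680}\right) \frac{1}{763992} = - \frac{15397109850233}{1283506560}$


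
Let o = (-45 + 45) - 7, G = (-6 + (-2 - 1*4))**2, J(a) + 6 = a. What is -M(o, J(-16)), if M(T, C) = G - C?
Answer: -166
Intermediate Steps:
J(a) = -6 + a
G = 144 (G = (-6 + (-2 - 4))**2 = (-6 - 6)**2 = (-12)**2 = 144)
o = -7 (o = 0 - 7 = -7)
M(T, C) = 144 - C
-M(o, J(-16)) = -(144 - (-6 - 16)) = -(144 - 1*(-22)) = -(144 + 22) = -1*166 = -166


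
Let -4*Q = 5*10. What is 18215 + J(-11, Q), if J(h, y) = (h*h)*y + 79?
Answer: 33563/2 ≈ 16782.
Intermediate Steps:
Q = -25/2 (Q = -5*10/4 = -¼*50 = -25/2 ≈ -12.500)
J(h, y) = 79 + y*h² (J(h, y) = h²*y + 79 = y*h² + 79 = 79 + y*h²)
18215 + J(-11, Q) = 18215 + (79 - 25/2*(-11)²) = 18215 + (79 - 25/2*121) = 18215 + (79 - 3025/2) = 18215 - 2867/2 = 33563/2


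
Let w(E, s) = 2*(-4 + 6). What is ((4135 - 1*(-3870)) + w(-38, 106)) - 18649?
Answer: -10640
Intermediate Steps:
w(E, s) = 4 (w(E, s) = 2*2 = 4)
((4135 - 1*(-3870)) + w(-38, 106)) - 18649 = ((4135 - 1*(-3870)) + 4) - 18649 = ((4135 + 3870) + 4) - 18649 = (8005 + 4) - 18649 = 8009 - 18649 = -10640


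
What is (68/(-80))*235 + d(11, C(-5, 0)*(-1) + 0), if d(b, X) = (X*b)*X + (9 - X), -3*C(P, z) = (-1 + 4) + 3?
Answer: -595/4 ≈ -148.75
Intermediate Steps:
C(P, z) = -2 (C(P, z) = -((-1 + 4) + 3)/3 = -(3 + 3)/3 = -⅓*6 = -2)
d(b, X) = 9 - X + b*X² (d(b, X) = b*X² + (9 - X) = 9 - X + b*X²)
(68/(-80))*235 + d(11, C(-5, 0)*(-1) + 0) = (68/(-80))*235 + (9 - (-2*(-1) + 0) + 11*(-2*(-1) + 0)²) = (68*(-1/80))*235 + (9 - (2 + 0) + 11*(2 + 0)²) = -17/20*235 + (9 - 1*2 + 11*2²) = -799/4 + (9 - 2 + 11*4) = -799/4 + (9 - 2 + 44) = -799/4 + 51 = -595/4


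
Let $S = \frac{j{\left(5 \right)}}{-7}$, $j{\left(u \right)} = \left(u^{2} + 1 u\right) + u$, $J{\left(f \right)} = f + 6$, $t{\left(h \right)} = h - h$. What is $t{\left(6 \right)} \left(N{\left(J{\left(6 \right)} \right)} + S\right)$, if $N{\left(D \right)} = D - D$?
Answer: $0$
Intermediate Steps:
$t{\left(h \right)} = 0$
$J{\left(f \right)} = 6 + f$
$j{\left(u \right)} = u^{2} + 2 u$ ($j{\left(u \right)} = \left(u^{2} + u\right) + u = \left(u + u^{2}\right) + u = u^{2} + 2 u$)
$N{\left(D \right)} = 0$
$S = -5$ ($S = \frac{5 \left(2 + 5\right)}{-7} = 5 \cdot 7 \left(- \frac{1}{7}\right) = 35 \left(- \frac{1}{7}\right) = -5$)
$t{\left(6 \right)} \left(N{\left(J{\left(6 \right)} \right)} + S\right) = 0 \left(0 - 5\right) = 0 \left(-5\right) = 0$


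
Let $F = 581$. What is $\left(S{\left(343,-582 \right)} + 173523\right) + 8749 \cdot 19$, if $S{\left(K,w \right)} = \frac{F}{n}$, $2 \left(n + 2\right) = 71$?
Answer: $\frac{22764680}{67} \approx 3.3977 \cdot 10^{5}$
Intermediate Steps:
$n = \frac{67}{2}$ ($n = -2 + \frac{1}{2} \cdot 71 = -2 + \frac{71}{2} = \frac{67}{2} \approx 33.5$)
$S{\left(K,w \right)} = \frac{1162}{67}$ ($S{\left(K,w \right)} = \frac{581}{\frac{67}{2}} = 581 \cdot \frac{2}{67} = \frac{1162}{67}$)
$\left(S{\left(343,-582 \right)} + 173523\right) + 8749 \cdot 19 = \left(\frac{1162}{67} + 173523\right) + 8749 \cdot 19 = \frac{11627203}{67} + 166231 = \frac{22764680}{67}$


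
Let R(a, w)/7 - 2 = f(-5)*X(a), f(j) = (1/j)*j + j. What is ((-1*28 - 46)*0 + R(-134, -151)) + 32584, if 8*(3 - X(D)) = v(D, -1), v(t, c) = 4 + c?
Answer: 65049/2 ≈ 32525.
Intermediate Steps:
X(D) = 21/8 (X(D) = 3 - (4 - 1)/8 = 3 - ⅛*3 = 3 - 3/8 = 21/8)
f(j) = 1 + j (f(j) = j/j + j = 1 + j)
R(a, w) = -119/2 (R(a, w) = 14 + 7*((1 - 5)*(21/8)) = 14 + 7*(-4*21/8) = 14 + 7*(-21/2) = 14 - 147/2 = -119/2)
((-1*28 - 46)*0 + R(-134, -151)) + 32584 = ((-1*28 - 46)*0 - 119/2) + 32584 = ((-28 - 46)*0 - 119/2) + 32584 = (-74*0 - 119/2) + 32584 = (0 - 119/2) + 32584 = -119/2 + 32584 = 65049/2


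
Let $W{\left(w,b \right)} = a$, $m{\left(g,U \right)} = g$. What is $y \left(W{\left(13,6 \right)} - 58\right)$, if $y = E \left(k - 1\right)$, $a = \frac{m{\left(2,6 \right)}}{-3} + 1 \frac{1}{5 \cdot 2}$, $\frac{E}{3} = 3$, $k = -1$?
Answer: $\frac{5271}{5} \approx 1054.2$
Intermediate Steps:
$E = 9$ ($E = 3 \cdot 3 = 9$)
$a = - \frac{17}{30}$ ($a = \frac{2}{-3} + 1 \frac{1}{5 \cdot 2} = 2 \left(- \frac{1}{3}\right) + 1 \cdot \frac{1}{10} = - \frac{2}{3} + 1 \cdot \frac{1}{10} = - \frac{2}{3} + \frac{1}{10} = - \frac{17}{30} \approx -0.56667$)
$W{\left(w,b \right)} = - \frac{17}{30}$
$y = -18$ ($y = 9 \left(-1 - 1\right) = 9 \left(-2\right) = -18$)
$y \left(W{\left(13,6 \right)} - 58\right) = - 18 \left(- \frac{17}{30} - 58\right) = \left(-18\right) \left(- \frac{1757}{30}\right) = \frac{5271}{5}$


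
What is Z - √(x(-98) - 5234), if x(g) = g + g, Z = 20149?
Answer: 20149 - I*√5430 ≈ 20149.0 - 73.688*I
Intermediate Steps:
x(g) = 2*g
Z - √(x(-98) - 5234) = 20149 - √(2*(-98) - 5234) = 20149 - √(-196 - 5234) = 20149 - √(-5430) = 20149 - I*√5430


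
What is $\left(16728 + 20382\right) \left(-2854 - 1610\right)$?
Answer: $-165659040$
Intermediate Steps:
$\left(16728 + 20382\right) \left(-2854 - 1610\right) = 37110 \left(-4464\right) = -165659040$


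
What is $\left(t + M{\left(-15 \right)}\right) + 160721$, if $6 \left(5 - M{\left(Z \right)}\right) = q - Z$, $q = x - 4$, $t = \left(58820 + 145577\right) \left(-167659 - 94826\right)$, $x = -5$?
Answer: $-53650985820$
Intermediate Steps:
$t = -53651146545$ ($t = 204397 \left(-262485\right) = -53651146545$)
$q = -9$ ($q = -5 - 4 = -9$)
$M{\left(Z \right)} = \frac{13}{2} + \frac{Z}{6}$ ($M{\left(Z \right)} = 5 - \frac{-9 - Z}{6} = 5 + \left(\frac{3}{2} + \frac{Z}{6}\right) = \frac{13}{2} + \frac{Z}{6}$)
$\left(t + M{\left(-15 \right)}\right) + 160721 = \left(-53651146545 + \left(\frac{13}{2} + \frac{1}{6} \left(-15\right)\right)\right) + 160721 = \left(-53651146545 + \left(\frac{13}{2} - \frac{5}{2}\right)\right) + 160721 = \left(-53651146545 + 4\right) + 160721 = -53651146541 + 160721 = -53650985820$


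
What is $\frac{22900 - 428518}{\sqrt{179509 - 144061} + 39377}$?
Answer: $- \frac{15972019986}{1550512681} + \frac{811236 \sqrt{8862}}{1550512681} \approx -10.252$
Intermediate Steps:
$\frac{22900 - 428518}{\sqrt{179509 - 144061} + 39377} = - \frac{405618}{\sqrt{35448} + 39377} = - \frac{405618}{2 \sqrt{8862} + 39377} = - \frac{405618}{39377 + 2 \sqrt{8862}}$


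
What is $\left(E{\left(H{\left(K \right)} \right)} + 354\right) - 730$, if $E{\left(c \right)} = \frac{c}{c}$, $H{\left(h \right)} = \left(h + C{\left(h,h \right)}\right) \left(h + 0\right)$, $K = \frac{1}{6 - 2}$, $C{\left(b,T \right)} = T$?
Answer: $-375$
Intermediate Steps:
$K = \frac{1}{4} \approx 0.25$
$H{\left(h \right)} = 2 h^{2}$ ($H{\left(h \right)} = \left(h + h\right) \left(h + 0\right) = 2 h h = 2 h^{2}$)
$E{\left(c \right)} = 1$
$\left(E{\left(H{\left(K \right)} \right)} + 354\right) - 730 = \left(1 + 354\right) - 730 = 355 - 730 = -375$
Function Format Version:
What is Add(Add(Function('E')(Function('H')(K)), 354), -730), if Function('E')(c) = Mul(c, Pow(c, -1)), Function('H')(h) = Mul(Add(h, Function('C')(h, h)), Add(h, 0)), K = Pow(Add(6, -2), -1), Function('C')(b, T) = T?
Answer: -375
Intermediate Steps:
K = Rational(1, 4) (K = Pow(4, -1) = Rational(1, 4) ≈ 0.25000)
Function('H')(h) = Mul(2, Pow(h, 2)) (Function('H')(h) = Mul(Add(h, h), Add(h, 0)) = Mul(Mul(2, h), h) = Mul(2, Pow(h, 2)))
Function('E')(c) = 1
Add(Add(Function('E')(Function('H')(K)), 354), -730) = Add(Add(1, 354), -730) = Add(355, -730) = -375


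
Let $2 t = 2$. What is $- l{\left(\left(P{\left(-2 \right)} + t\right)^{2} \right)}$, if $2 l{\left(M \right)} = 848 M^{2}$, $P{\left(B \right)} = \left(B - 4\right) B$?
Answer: $-12109864$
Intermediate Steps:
$t = 1$ ($t = \frac{1}{2} \cdot 2 = 1$)
$P{\left(B \right)} = B \left(-4 + B\right)$ ($P{\left(B \right)} = \left(-4 + B\right) B = B \left(-4 + B\right)$)
$l{\left(M \right)} = 424 M^{2}$ ($l{\left(M \right)} = \frac{848 M^{2}}{2} = 424 M^{2}$)
$- l{\left(\left(P{\left(-2 \right)} + t\right)^{2} \right)} = - 424 \left(\left(- 2 \left(-4 - 2\right) + 1\right)^{2}\right)^{2} = - 424 \left(\left(\left(-2\right) \left(-6\right) + 1\right)^{2}\right)^{2} = - 424 \left(\left(12 + 1\right)^{2}\right)^{2} = - 424 \left(13^{2}\right)^{2} = - 424 \cdot 169^{2} = - 424 \cdot 28561 = \left(-1\right) 12109864 = -12109864$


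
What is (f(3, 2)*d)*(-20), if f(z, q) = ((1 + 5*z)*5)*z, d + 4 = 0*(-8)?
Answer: 19200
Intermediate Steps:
d = -4 (d = -4 + 0*(-8) = -4 + 0 = -4)
f(z, q) = z*(5 + 25*z) (f(z, q) = (5 + 25*z)*z = z*(5 + 25*z))
(f(3, 2)*d)*(-20) = ((5*3*(1 + 5*3))*(-4))*(-20) = ((5*3*(1 + 15))*(-4))*(-20) = ((5*3*16)*(-4))*(-20) = (240*(-4))*(-20) = -960*(-20) = 19200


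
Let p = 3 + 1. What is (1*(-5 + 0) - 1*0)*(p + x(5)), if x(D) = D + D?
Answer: -70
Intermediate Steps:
p = 4
x(D) = 2*D
(1*(-5 + 0) - 1*0)*(p + x(5)) = (1*(-5 + 0) - 1*0)*(4 + 2*5) = (1*(-5) + 0)*(4 + 10) = (-5 + 0)*14 = -5*14 = -70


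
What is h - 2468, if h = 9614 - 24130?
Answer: -16984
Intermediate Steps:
h = -14516
h - 2468 = -14516 - 2468 = -16984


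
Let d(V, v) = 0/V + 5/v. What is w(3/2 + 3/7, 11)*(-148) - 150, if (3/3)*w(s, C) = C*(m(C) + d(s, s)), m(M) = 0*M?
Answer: -118010/27 ≈ -4370.7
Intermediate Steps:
d(V, v) = 5/v (d(V, v) = 0 + 5/v = 5/v)
m(M) = 0
w(s, C) = 5*C/s (w(s, C) = C*(0 + 5/s) = C*(5/s) = 5*C/s)
w(3/2 + 3/7, 11)*(-148) - 150 = (5*11/(3/2 + 3/7))*(-148) - 150 = (5*11/(27/14))*(-148) - 150 = (5*11*(14/27))*(-148) - 150 = (770/27)*(-148) - 150 = -113960/27 - 150 = -118010/27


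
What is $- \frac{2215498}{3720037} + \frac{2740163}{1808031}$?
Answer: $\frac{6187818681593}{6725942217147} \approx 0.91999$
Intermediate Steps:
$- \frac{2215498}{3720037} + \frac{2740163}{1808031} = \frac{6187818681593}{6725942217147}$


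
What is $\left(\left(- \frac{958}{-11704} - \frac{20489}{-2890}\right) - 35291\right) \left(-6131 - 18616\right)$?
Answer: $\frac{7383638500850937}{8456140} \approx 8.7317 \cdot 10^{8}$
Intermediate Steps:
$\left(\left(- \frac{958}{-11704} - \frac{20489}{-2890}\right) - 35291\right) \left(-6131 - 18616\right) = \left(\left(\left(-958\right) \left(- \frac{1}{11704}\right) - - \frac{20489}{2890}\right) - 35291\right) \left(-24747\right) = \left(\left(\frac{479}{5852} + \frac{20489}{2890}\right) - 35291\right) \left(-24747\right) = \left(\frac{60642969}{8456140} - 35291\right) \left(-24747\right) = \left(- \frac{298364993771}{8456140}\right) \left(-24747\right) = \frac{7383638500850937}{8456140}$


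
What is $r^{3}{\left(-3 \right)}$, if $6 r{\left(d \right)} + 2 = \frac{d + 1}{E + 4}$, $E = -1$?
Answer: $- \frac{64}{729} \approx -0.087791$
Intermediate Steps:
$r{\left(d \right)} = - \frac{5}{18} + \frac{d}{18}$ ($r{\left(d \right)} = - \frac{1}{3} + \frac{\left(d + 1\right) \frac{1}{-1 + 4}}{6} = - \frac{1}{3} + \frac{\left(1 + d\right) \frac{1}{3}}{6} = - \frac{1}{3} + \frac{\frac{1}{3} + \frac{d}{3}}{6} = - \frac{1}{3} + \left(\frac{1}{18} + \frac{d}{18}\right) = - \frac{5}{18} + \frac{d}{18}$)
$r^{3}{\left(-3 \right)} = \left(- \frac{5}{18} + \frac{1}{18} \left(-3\right)\right)^{3} = \left(- \frac{5}{18} - \frac{1}{6}\right)^{3} = \left(- \frac{4}{9}\right)^{3} = - \frac{64}{729}$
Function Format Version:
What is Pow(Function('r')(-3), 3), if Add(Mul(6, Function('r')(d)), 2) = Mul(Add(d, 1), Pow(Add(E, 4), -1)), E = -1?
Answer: Rational(-64, 729) ≈ -0.087791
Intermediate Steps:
Function('r')(d) = Add(Rational(-5, 18), Mul(Rational(1, 18), d)) (Function('r')(d) = Add(Rational(-1, 3), Mul(Rational(1, 6), Mul(Add(d, 1), Pow(Add(-1, 4), -1)))) = Add(Rational(-1, 3), Mul(Rational(1, 6), Mul(Add(1, d), Pow(3, -1)))) = Add(Rational(-1, 3), Mul(Rational(1, 6), Mul(Add(1, d), Rational(1, 3)))) = Add(Rational(-1, 3), Mul(Rational(1, 6), Add(Rational(1, 3), Mul(Rational(1, 3), d)))) = Add(Rational(-1, 3), Add(Rational(1, 18), Mul(Rational(1, 18), d))) = Add(Rational(-5, 18), Mul(Rational(1, 18), d)))
Pow(Function('r')(-3), 3) = Pow(Add(Rational(-5, 18), Mul(Rational(1, 18), -3)), 3) = Pow(Add(Rational(-5, 18), Rational(-1, 6)), 3) = Pow(Rational(-4, 9), 3) = Rational(-64, 729)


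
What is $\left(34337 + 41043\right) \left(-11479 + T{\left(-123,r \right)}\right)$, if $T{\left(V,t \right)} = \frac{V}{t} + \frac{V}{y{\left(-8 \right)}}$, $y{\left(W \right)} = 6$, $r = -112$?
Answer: $- \frac{24268986745}{28} \approx -8.6675 \cdot 10^{8}$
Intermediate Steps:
$T{\left(V,t \right)} = \frac{V}{6} + \frac{V}{t}$ ($T{\left(V,t \right)} = \frac{V}{t} + \frac{V}{6} = \frac{V}{6} + \frac{V}{t}$)
$\left(34337 + 41043\right) \left(-11479 + T{\left(-123,r \right)}\right) = \left(34337 + 41043\right) \left(-11479 + \left(\frac{1}{6} \left(-123\right) - \frac{123}{-112}\right)\right) = 75380 \left(-11479 - \frac{2173}{112}\right) = 75380 \left(- \frac{1287821}{112}\right) = - \frac{24268986745}{28}$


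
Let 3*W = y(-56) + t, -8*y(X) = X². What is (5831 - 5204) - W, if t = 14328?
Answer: -12055/3 ≈ -4018.3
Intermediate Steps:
y(X) = -X²/8
W = 13936/3 (W = (-⅛*(-56)² + 14328)/3 = (-⅛*3136 + 14328)/3 = (-392 + 14328)/3 = (⅓)*13936 = 13936/3 ≈ 4645.3)
(5831 - 5204) - W = (5831 - 5204) - 1*13936/3 = 627 - 13936/3 = -12055/3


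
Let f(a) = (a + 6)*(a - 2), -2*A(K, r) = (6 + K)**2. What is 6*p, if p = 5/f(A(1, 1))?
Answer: 120/1961 ≈ 0.061193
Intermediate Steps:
A(K, r) = -(6 + K)**2/2
f(a) = (-2 + a)*(6 + a) (f(a) = (6 + a)*(-2 + a) = (-2 + a)*(6 + a))
p = 20/1961 (p = 5/(-12 + (-(6 + 1)**2/2)**2 + 4*(-(6 + 1)**2/2)) = 5/(-12 + (-1/2*7**2)**2 + 4*(-1/2*7**2)) = 5/(-12 + (-1/2*49)**2 + 4*(-1/2*49)) = 5/(-12 + (-49/2)**2 + 4*(-49/2)) = 5/(-12 + 2401/4 - 98) = 5/(1961/4) = 5*(4/1961) = 20/1961 ≈ 0.010199)
6*p = 6*(20/1961) = 120/1961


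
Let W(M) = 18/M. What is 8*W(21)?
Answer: 48/7 ≈ 6.8571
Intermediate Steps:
8*W(21) = 8*(18/21) = 8*(18*(1/21)) = 8*(6/7) = 48/7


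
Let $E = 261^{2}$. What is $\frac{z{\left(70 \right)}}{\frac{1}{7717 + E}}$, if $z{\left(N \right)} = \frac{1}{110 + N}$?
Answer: $\frac{37919}{90} \approx 421.32$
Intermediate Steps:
$E = 68121$
$\frac{z{\left(70 \right)}}{\frac{1}{7717 + E}} = \frac{1}{\left(110 + 70\right) \frac{1}{7717 + 68121}} = \frac{1}{180 \cdot \frac{1}{75838}} = \frac{\frac{1}{\frac{1}{75838}}}{180} = \frac{1}{180} \cdot 75838 = \frac{37919}{90}$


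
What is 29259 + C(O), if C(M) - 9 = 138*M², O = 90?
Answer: 1147068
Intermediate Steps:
C(M) = 9 + 138*M²
29259 + C(O) = 29259 + (9 + 138*90²) = 29259 + (9 + 138*8100) = 29259 + (9 + 1117800) = 29259 + 1117809 = 1147068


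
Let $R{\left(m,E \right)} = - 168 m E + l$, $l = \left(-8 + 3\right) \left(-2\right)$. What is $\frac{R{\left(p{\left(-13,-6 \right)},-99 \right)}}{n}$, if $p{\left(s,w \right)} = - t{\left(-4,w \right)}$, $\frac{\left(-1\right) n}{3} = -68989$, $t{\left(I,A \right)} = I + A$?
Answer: $\frac{166330}{206967} \approx 0.80365$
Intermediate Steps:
$l = 10$ ($l = \left(-5\right) \left(-2\right) = 10$)
$t{\left(I,A \right)} = A + I$
$n = 206967$ ($n = \left(-3\right) \left(-68989\right) = 206967$)
$p{\left(s,w \right)} = 4 - w$ ($p{\left(s,w \right)} = - (w - 4) = - (-4 + w) = 4 - w$)
$R{\left(m,E \right)} = 10 - 168 E m$ ($R{\left(m,E \right)} = - 168 m E + 10 = - 168 E m + 10 = 10 - 168 E m$)
$\frac{R{\left(p{\left(-13,-6 \right)},-99 \right)}}{n} = \frac{10 - - 16632 \left(4 - -6\right)}{206967} = \left(10 - - 16632 \left(4 + 6\right)\right) \frac{1}{206967} = \left(10 - \left(-16632\right) 10\right) \frac{1}{206967} = \left(10 + 166320\right) \frac{1}{206967} = 166330 \cdot \frac{1}{206967} = \frac{166330}{206967}$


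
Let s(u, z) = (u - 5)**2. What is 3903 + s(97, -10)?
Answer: 12367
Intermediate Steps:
s(u, z) = (-5 + u)**2
3903 + s(97, -10) = 3903 + (-5 + 97)**2 = 3903 + 92**2 = 3903 + 8464 = 12367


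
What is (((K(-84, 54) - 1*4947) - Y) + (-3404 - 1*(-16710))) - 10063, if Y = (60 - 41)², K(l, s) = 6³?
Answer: -1849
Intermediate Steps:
K(l, s) = 216
Y = 361 (Y = 19² = 361)
(((K(-84, 54) - 1*4947) - Y) + (-3404 - 1*(-16710))) - 10063 = (((216 - 1*4947) - 1*361) + (-3404 - 1*(-16710))) - 10063 = (((216 - 4947) - 361) + (-3404 + 16710)) - 10063 = ((-4731 - 361) + 13306) - 10063 = (-5092 + 13306) - 10063 = 8214 - 10063 = -1849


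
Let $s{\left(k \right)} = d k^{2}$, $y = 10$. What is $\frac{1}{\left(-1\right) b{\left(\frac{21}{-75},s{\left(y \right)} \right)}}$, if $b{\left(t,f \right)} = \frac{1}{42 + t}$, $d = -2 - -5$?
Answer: $- \frac{1043}{25} \approx -41.72$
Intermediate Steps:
$d = 3$ ($d = -2 + 5 = 3$)
$s{\left(k \right)} = 3 k^{2}$
$\frac{1}{\left(-1\right) b{\left(\frac{21}{-75},s{\left(y \right)} \right)}} = \frac{1}{\left(-1\right) \frac{1}{42 + \frac{21}{-75}}} = \frac{1}{\left(-1\right) \frac{1}{42 + 21 \left(- \frac{1}{75}\right)}} = \frac{1}{\left(-1\right) \frac{1}{42 - \frac{7}{25}}} = \frac{1}{\left(-1\right) \frac{1}{\frac{1043}{25}}} = \frac{1}{\left(-1\right) \frac{25}{1043}} = \frac{1}{- \frac{25}{1043}} = - \frac{1043}{25}$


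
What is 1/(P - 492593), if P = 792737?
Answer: 1/300144 ≈ 3.3317e-6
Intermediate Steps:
1/(P - 492593) = 1/(792737 - 492593) = 1/300144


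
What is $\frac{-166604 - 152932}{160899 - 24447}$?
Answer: $- \frac{26628}{11371} \approx -2.3417$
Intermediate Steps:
$\frac{-166604 - 152932}{160899 - 24447} = - \frac{319536}{136452} = \left(-319536\right) \frac{1}{136452} = - \frac{26628}{11371}$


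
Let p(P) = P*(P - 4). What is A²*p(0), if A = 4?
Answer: 0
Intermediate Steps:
p(P) = P*(-4 + P)
A²*p(0) = 4²*(0*(-4 + 0)) = 16*(0*(-4)) = 16*0 = 0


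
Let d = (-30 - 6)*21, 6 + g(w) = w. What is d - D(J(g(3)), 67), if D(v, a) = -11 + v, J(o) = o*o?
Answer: -754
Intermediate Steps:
g(w) = -6 + w
J(o) = o**2
d = -756 (d = -36*21 = -756)
d - D(J(g(3)), 67) = -756 - (-11 + (-6 + 3)**2) = -756 - (-11 + (-3)**2) = -756 - (-11 + 9) = -756 - 1*(-2) = -756 + 2 = -754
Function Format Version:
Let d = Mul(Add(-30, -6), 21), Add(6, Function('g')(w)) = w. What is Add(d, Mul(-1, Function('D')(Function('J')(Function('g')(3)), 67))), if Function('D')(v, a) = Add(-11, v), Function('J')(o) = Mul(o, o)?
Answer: -754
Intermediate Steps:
Function('g')(w) = Add(-6, w)
Function('J')(o) = Pow(o, 2)
d = -756 (d = Mul(-36, 21) = -756)
Add(d, Mul(-1, Function('D')(Function('J')(Function('g')(3)), 67))) = Add(-756, Mul(-1, Add(-11, Pow(Add(-6, 3), 2)))) = Add(-756, Mul(-1, Add(-11, Pow(-3, 2)))) = Add(-756, Mul(-1, Add(-11, 9))) = Add(-756, Mul(-1, -2)) = Add(-756, 2) = -754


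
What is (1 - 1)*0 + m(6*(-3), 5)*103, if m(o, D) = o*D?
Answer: -9270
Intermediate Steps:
m(o, D) = D*o
(1 - 1)*0 + m(6*(-3), 5)*103 = (1 - 1)*0 + (5*(6*(-3)))*103 = 0*0 + (5*(-18))*103 = 0 - 90*103 = 0 - 9270 = -9270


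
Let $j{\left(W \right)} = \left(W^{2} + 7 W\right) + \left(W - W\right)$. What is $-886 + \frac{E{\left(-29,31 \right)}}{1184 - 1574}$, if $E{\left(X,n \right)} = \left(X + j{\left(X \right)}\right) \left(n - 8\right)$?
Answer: $- \frac{119849}{130} \approx -921.92$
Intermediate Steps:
$j{\left(W \right)} = W^{2} + 7 W$ ($j{\left(W \right)} = \left(W^{2} + 7 W\right) + 0 = W^{2} + 7 W$)
$E{\left(X,n \right)} = \left(-8 + n\right) \left(X + X \left(7 + X\right)\right)$ ($E{\left(X,n \right)} = \left(X + X \left(7 + X\right)\right) \left(n - 8\right) = \left(X + X \left(7 + X\right)\right) \left(-8 + n\right) = \left(-8 + n\right) \left(X + X \left(7 + X\right)\right)$)
$-886 + \frac{E{\left(-29,31 \right)}}{1184 - 1574} = -886 + \frac{\left(-29\right) \left(-64 + 31 - -232 + 31 \left(7 - 29\right)\right)}{1184 - 1574} = -886 + \frac{\left(-29\right) \left(-64 + 31 + 232 + 31 \left(-22\right)\right)}{-390} = -886 - \frac{\left(-29\right) \left(-64 + 31 + 232 - 682\right)}{390} = -886 - \frac{\left(-29\right) \left(-483\right)}{390} = -886 - \frac{4669}{130} = - \frac{119849}{130}$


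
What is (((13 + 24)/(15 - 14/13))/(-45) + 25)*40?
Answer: 1625152/1629 ≈ 997.64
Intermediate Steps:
(((13 + 24)/(15 - 14/13))/(-45) + 25)*40 = ((37/(15 - 14*1/13))*(-1/45) + 25)*40 = ((37/(15 - 14/13))*(-1/45) + 25)*40 = ((37/(181/13))*(-1/45) + 25)*40 = ((37*(13/181))*(-1/45) + 25)*40 = ((481/181)*(-1/45) + 25)*40 = (-481/8145 + 25)*40 = (203144/8145)*40 = 1625152/1629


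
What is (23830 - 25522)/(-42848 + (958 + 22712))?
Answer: 846/9589 ≈ 0.088226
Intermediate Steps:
(23830 - 25522)/(-42848 + (958 + 22712)) = -1692/(-42848 + 23670) = -1692/(-19178) = -1692*(-1/19178) = 846/9589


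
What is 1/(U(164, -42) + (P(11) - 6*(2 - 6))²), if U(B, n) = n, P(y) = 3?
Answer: 1/687 ≈ 0.0014556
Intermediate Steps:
1/(U(164, -42) + (P(11) - 6*(2 - 6))²) = 1/(-42 + (3 - 6*(2 - 6))²) = 1/(-42 + (3 - 6*(-4))²) = 1/(-42 + (3 + 24)²) = 1/(-42 + 27²) = 1/(-42 + 729) = 1/687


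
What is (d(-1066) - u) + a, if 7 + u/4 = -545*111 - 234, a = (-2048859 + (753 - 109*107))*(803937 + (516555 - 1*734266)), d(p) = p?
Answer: -1207489899916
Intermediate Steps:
a = -1207490141794 (a = (-2048859 + (753 - 11663))*(803937 + (516555 - 734266)) = (-2048859 - 10910)*(803937 - 217711) = -2059769*586226 = -1207490141794)
u = -242944 (u = -28 + 4*(-545*111 - 234) = -28 + 4*(-60495 - 234) = -28 + 4*(-60729) = -28 - 242916 = -242944)
(d(-1066) - u) + a = (-1066 - 1*(-242944)) - 1207490141794 = (-1066 + 242944) - 1207490141794 = 241878 - 1207490141794 = -1207489899916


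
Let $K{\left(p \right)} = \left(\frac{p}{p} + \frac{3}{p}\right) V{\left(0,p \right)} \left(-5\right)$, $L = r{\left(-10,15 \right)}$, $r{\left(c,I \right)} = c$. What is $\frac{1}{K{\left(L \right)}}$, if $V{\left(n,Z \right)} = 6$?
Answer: $- \frac{1}{21} \approx -0.047619$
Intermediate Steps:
$L = -10$
$K{\left(p \right)} = -30 - \frac{90}{p}$ ($K{\left(p \right)} = \left(\frac{p}{p} + \frac{3}{p}\right) 6 \left(-5\right) = \left(1 + \frac{3}{p}\right) 6 \left(-5\right) = \left(6 + \frac{18}{p}\right) \left(-5\right) = -30 - \frac{90}{p}$)
$\frac{1}{K{\left(L \right)}} = \frac{1}{-30 - \frac{90}{-10}} = \frac{1}{-30 - -9} = \frac{1}{-30 + 9} = \frac{1}{-21} = - \frac{1}{21}$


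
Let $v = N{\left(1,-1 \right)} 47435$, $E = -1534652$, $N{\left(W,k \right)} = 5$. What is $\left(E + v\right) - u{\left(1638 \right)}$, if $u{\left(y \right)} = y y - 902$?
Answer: $-3979619$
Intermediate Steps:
$u{\left(y \right)} = -902 + y^{2}$ ($u{\left(y \right)} = y^{2} - 902 = -902 + y^{2}$)
$v = 237175$ ($v = 5 \cdot 47435 = 237175$)
$\left(E + v\right) - u{\left(1638 \right)} = \left(-1534652 + 237175\right) - \left(-902 + 1638^{2}\right) = -1297477 - \left(-902 + 2683044\right) = -1297477 - 2682142 = -3979619$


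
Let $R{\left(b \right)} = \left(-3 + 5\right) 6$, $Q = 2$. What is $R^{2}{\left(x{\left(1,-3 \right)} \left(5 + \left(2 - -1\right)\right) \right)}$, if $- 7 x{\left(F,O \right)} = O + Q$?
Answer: $144$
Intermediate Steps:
$x{\left(F,O \right)} = - \frac{2}{7} - \frac{O}{7}$ ($x{\left(F,O \right)} = - \frac{O + 2}{7} = - \frac{2 + O}{7} = - \frac{2}{7} - \frac{O}{7}$)
$R{\left(b \right)} = 12$ ($R{\left(b \right)} = 2 \cdot 6 = 12$)
$R^{2}{\left(x{\left(1,-3 \right)} \left(5 + \left(2 - -1\right)\right) \right)} = 12^{2} = 144$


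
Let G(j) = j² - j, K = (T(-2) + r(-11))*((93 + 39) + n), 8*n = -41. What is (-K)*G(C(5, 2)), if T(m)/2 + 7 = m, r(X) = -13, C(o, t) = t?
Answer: 31465/4 ≈ 7866.3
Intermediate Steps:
n = -41/8 (n = (⅛)*(-41) = -41/8 ≈ -5.1250)
T(m) = -14 + 2*m
K = -31465/8 (K = ((-14 + 2*(-2)) - 13)*((93 + 39) - 41/8) = ((-14 - 4) - 13)*(132 - 41/8) = (-18 - 13)*(1015/8) = -31*1015/8 = -31465/8 ≈ -3933.1)
(-K)*G(C(5, 2)) = (-1*(-31465/8))*(2*(-1 + 2)) = 31465*(2*1)/8 = (31465/8)*2 = 31465/4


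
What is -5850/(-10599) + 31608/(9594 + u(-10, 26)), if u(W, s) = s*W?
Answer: 64936182/16488511 ≈ 3.9383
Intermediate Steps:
u(W, s) = W*s
-5850/(-10599) + 31608/(9594 + u(-10, 26)) = -5850/(-10599) + 31608/(9594 - 10*26) = -5850*(-1/10599) + 31608/(9594 - 260) = 1950/3533 + 31608/9334 = 1950/3533 + 31608*(1/9334) = 1950/3533 + 15804/4667 = 64936182/16488511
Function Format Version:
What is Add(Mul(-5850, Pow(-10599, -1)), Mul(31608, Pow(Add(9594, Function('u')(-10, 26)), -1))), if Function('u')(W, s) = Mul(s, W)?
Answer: Rational(64936182, 16488511) ≈ 3.9383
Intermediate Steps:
Function('u')(W, s) = Mul(W, s)
Add(Mul(-5850, Pow(-10599, -1)), Mul(31608, Pow(Add(9594, Function('u')(-10, 26)), -1))) = Add(Mul(-5850, Pow(-10599, -1)), Mul(31608, Pow(Add(9594, Mul(-10, 26)), -1))) = Add(Mul(-5850, Rational(-1, 10599)), Mul(31608, Pow(Add(9594, -260), -1))) = Add(Rational(1950, 3533), Mul(31608, Pow(9334, -1))) = Add(Rational(1950, 3533), Mul(31608, Rational(1, 9334))) = Add(Rational(1950, 3533), Rational(15804, 4667)) = Rational(64936182, 16488511)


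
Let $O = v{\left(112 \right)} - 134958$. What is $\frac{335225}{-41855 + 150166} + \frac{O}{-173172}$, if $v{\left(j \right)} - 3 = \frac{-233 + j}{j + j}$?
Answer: $\frac{2325400102793}{600205839744} \approx 3.8743$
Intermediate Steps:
$v{\left(j \right)} = 3 + \frac{-233 + j}{2 j}$ ($v{\left(j \right)} = 3 + \frac{-233 + j}{j + j} = 3 + \frac{-233 + j}{2 j}$)
$O = - \frac{30230041}{224}$ ($O = \frac{-233 + 7 \cdot 112}{2 \cdot 112} - 134958 = \frac{1}{2} \cdot \frac{1}{112} \left(-233 + 784\right) - 134958 = \frac{1}{2} \cdot \frac{1}{112} \cdot 551 - 134958 = \frac{551}{224} - 134958 = - \frac{30230041}{224} \approx -1.3496 \cdot 10^{5}$)
$\frac{335225}{-41855 + 150166} + \frac{O}{-173172} = \frac{335225}{-41855 + 150166} - \frac{30230041}{224 \left(-173172\right)} = \frac{335225}{108311} - - \frac{30230041}{38790528} = 335225 \cdot \frac{1}{108311} + \frac{30230041}{38790528} = \frac{335225}{108311} + \frac{30230041}{38790528} = \frac{2325400102793}{600205839744}$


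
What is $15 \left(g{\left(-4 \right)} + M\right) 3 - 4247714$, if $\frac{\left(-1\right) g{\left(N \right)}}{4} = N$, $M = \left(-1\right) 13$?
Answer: $-4247579$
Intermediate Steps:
$M = -13$
$g{\left(N \right)} = - 4 N$
$15 \left(g{\left(-4 \right)} + M\right) 3 - 4247714 = 15 \left(\left(-4\right) \left(-4\right) - 13\right) 3 - 4247714 = 15 \left(16 - 13\right) 3 - 4247714 = 15 \cdot 3 \cdot 3 - 4247714 = 45 \cdot 3 - 4247714 = 135 - 4247714 = -4247579$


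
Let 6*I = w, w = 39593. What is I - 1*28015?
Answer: -128497/6 ≈ -21416.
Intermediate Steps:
I = 39593/6 (I = (⅙)*39593 = 39593/6 ≈ 6598.8)
I - 1*28015 = 39593/6 - 1*28015 = 39593/6 - 28015 = -128497/6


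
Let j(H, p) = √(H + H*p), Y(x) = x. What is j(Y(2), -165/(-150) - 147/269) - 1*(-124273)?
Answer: 124273 + √5620755/1345 ≈ 1.2427e+5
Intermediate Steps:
j(Y(2), -165/(-150) - 147/269) - 1*(-124273) = √(2*(1 + (-165/(-150) - 147/269))) - 1*(-124273) = √(2*(1 + (-165*(-1/150) - 147*1/269))) + 124273 = √(2*(1 + (11/10 - 147/269))) + 124273 = √(2*(1 + 1489/2690)) + 124273 = √(2*(4179/2690)) + 124273 = √(4179/1345) + 124273 = √5620755/1345 + 124273 = 124273 + √5620755/1345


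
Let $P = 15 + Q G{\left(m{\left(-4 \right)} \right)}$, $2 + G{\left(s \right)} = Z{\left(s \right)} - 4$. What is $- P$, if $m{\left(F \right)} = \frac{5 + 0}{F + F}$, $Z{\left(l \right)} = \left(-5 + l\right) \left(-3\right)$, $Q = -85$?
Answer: $\frac{7275}{8} \approx 909.38$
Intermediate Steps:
$Z{\left(l \right)} = 15 - 3 l$
$m{\left(F \right)} = \frac{5}{2 F}$
$G{\left(s \right)} = 9 - 3 s$ ($G{\left(s \right)} = -2 - \left(-11 + 3 s\right) = 9 - 3 s$)
$P = - \frac{7275}{8}$ ($P = 15 - 85 \left(9 - 3 \frac{5}{2 \left(-4\right)}\right) = 15 - 85 \left(9 - 3 \cdot \frac{5}{2} \left(- \frac{1}{4}\right)\right) = 15 - 85 \left(9 - - \frac{15}{8}\right) = 15 - 85 \left(9 + \frac{15}{8}\right) = 15 - \frac{7395}{8} = - \frac{7275}{8} \approx -909.38$)
$- P = \left(-1\right) \left(- \frac{7275}{8}\right) = \frac{7275}{8}$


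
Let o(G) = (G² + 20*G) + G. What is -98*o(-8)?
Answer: 10192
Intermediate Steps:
o(G) = G² + 21*G
-98*o(-8) = -(-784)*(21 - 8) = -(-784)*13 = -98*(-104) = 10192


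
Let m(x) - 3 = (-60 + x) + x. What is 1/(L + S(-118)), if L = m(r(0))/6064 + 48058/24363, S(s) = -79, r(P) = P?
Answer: -147737232/11381206307 ≈ -0.012981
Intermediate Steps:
m(x) = -57 + 2*x (m(x) = 3 + ((-60 + x) + x) = 3 + (-60 + 2*x) = -57 + 2*x)
L = 290035021/147737232 (L = (-57 + 2*0)/6064 + 48058/24363 = (-57 + 0)*(1/6064) + 48058*(1/24363) = -57*1/6064 + 48058/24363 = -57/6064 + 48058/24363 = 290035021/147737232 ≈ 1.9632)
1/(L + S(-118)) = 1/(290035021/147737232 - 79) = 1/(-11381206307/147737232) = -147737232/11381206307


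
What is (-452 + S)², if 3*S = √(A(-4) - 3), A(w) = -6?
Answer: (452 - I)² ≈ 2.043e+5 - 904.0*I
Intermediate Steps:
S = I (S = √(-6 - 3)/3 = √(-9)/3 = (3*I)/3 = I ≈ 1.0*I)
(-452 + S)² = (-452 + I)²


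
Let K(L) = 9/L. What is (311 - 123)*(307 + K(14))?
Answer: 404858/7 ≈ 57837.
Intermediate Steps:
(311 - 123)*(307 + K(14)) = (311 - 123)*(307 + 9/14) = 188*(307 + 9*(1/14)) = 188*(307 + 9/14) = 188*(4307/14) = 404858/7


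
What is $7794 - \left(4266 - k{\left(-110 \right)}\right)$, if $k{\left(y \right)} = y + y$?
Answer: $3308$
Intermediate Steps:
$k{\left(y \right)} = 2 y$
$7794 - \left(4266 - k{\left(-110 \right)}\right) = 7794 - \left(4266 - 2 \left(-110\right)\right) = 7794 - \left(4266 - -220\right) = 7794 - \left(4266 + 220\right) = 7794 - 4486 = 3308$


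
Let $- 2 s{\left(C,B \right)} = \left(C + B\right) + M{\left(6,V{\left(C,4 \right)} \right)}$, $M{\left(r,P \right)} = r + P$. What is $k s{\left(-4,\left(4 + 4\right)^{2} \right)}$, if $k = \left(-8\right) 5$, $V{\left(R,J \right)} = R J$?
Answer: $1000$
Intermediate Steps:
$V{\left(R,J \right)} = J R$
$M{\left(r,P \right)} = P + r$
$s{\left(C,B \right)} = -3 - \frac{5 C}{2} - \frac{B}{2}$ ($s{\left(C,B \right)} = - \frac{\left(C + B\right) + \left(4 C + 6\right)}{2} = - \frac{\left(B + C\right) + \left(6 + 4 C\right)}{2} = - \frac{6 + B + 5 C}{2} = -3 - \frac{5 C}{2} - \frac{B}{2}$)
$k = -40$
$k s{\left(-4,\left(4 + 4\right)^{2} \right)} = - 40 \left(-3 - -10 - \frac{\left(4 + 4\right)^{2}}{2}\right) = - 40 \left(-3 + 10 - \frac{8^{2}}{2}\right) = - 40 \left(-3 + 10 - 32\right) = \left(-40\right) \left(-25\right) = 1000$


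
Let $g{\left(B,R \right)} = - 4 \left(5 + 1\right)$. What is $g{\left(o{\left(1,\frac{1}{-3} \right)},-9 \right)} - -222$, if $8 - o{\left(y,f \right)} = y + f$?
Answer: $198$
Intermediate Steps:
$o{\left(y,f \right)} = 8 - f - y$ ($o{\left(y,f \right)} = 8 - \left(y + f\right) = 8 - \left(f + y\right) = 8 - f - y$)
$g{\left(B,R \right)} = -24$ ($g{\left(B,R \right)} = \left(-4\right) 6 = -24$)
$g{\left(o{\left(1,\frac{1}{-3} \right)},-9 \right)} - -222 = -24 - -222 = -24 + 222 = 198$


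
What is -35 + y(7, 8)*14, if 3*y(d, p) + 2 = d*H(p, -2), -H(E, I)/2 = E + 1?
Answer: -1897/3 ≈ -632.33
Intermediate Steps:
H(E, I) = -2 - 2*E (H(E, I) = -2*(E + 1) = -2*(1 + E) = -2 - 2*E)
y(d, p) = -2/3 + d*(-2 - 2*p)/3 (y(d, p) = -2/3 + (d*(-2 - 2*p))/3 = -2/3 + d*(-2 - 2*p)/3)
-35 + y(7, 8)*14 = -35 + (-2/3 - 2/3*7*(1 + 8))*14 = -35 + (-2/3 - 2/3*7*9)*14 = -35 + (-2/3 - 42)*14 = -35 - 128/3*14 = -35 - 1792/3 = -1897/3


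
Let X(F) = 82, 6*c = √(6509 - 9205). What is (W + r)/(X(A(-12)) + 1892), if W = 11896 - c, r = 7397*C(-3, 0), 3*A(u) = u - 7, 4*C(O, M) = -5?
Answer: 3533/2632 - I*√674/5922 ≈ 1.3423 - 0.0043839*I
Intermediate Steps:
C(O, M) = -5/4 (C(O, M) = (¼)*(-5) = -5/4)
A(u) = -7/3 + u/3 (A(u) = (u - 7)/3 = (-7 + u)/3 = -7/3 + u/3)
c = I*√674/3 (c = √(6509 - 9205)/6 = √(-2696)/6 = (2*I*√674)/6 = I*√674/3 ≈ 8.6538*I)
r = -36985/4 (r = 7397*(-5/4) = -36985/4 ≈ -9246.3)
W = 11896 - I*√674/3 ≈ 11896.0 - 8.6538*I
(W + r)/(X(A(-12)) + 1892) = ((11896 - I*√674/3) - 36985/4)/(82 + 1892) = (10599/4 - I*√674/3)/1974 = (10599/4 - I*√674/3)*(1/1974) = 3533/2632 - I*√674/5922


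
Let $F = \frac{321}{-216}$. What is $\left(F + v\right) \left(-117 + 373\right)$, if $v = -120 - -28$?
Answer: $- \frac{215392}{9} \approx -23932.0$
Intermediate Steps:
$v = -92$ ($v = -120 + 28 = -92$)
$F = - \frac{107}{72}$ ($F = 321 \left(- \frac{1}{216}\right) = - \frac{107}{72} \approx -1.4861$)
$\left(F + v\right) \left(-117 + 373\right) = \left(- \frac{107}{72} - 92\right) \left(-117 + 373\right) = \left(- \frac{6731}{72}\right) 256 = - \frac{215392}{9}$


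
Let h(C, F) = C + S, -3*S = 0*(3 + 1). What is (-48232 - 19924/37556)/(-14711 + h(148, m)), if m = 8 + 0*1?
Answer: 452855229/136732007 ≈ 3.3120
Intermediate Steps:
S = 0 (S = -0*(3 + 1) = -0*4 = -⅓*0 = 0)
m = 8 (m = 8 + 0 = 8)
h(C, F) = C (h(C, F) = C + 0 = C)
(-48232 - 19924/37556)/(-14711 + h(148, m)) = (-48232 - 19924/37556)/(-14711 + 148) = (-48232 - 19924*1/37556)/(-14563) = (-48232 - 4981/9389)*(-1/14563) = -452855229/9389*(-1/14563) = 452855229/136732007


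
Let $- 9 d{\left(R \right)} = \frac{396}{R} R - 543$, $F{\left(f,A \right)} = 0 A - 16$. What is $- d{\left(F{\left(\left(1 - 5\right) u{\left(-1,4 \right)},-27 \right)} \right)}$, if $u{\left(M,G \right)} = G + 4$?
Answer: $- \frac{49}{3} \approx -16.333$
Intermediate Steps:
$u{\left(M,G \right)} = 4 + G$
$F{\left(f,A \right)} = -16$ ($F{\left(f,A \right)} = 0 - 16 = -16$)
$d{\left(R \right)} = \frac{49}{3}$ ($d{\left(R \right)} = - \frac{\frac{396}{R} R - 543}{9} = - \frac{396 - 543}{9} = \left(- \frac{1}{9}\right) \left(-147\right) = \frac{49}{3}$)
$- d{\left(F{\left(\left(1 - 5\right) u{\left(-1,4 \right)},-27 \right)} \right)} = \left(-1\right) \frac{49}{3} = - \frac{49}{3}$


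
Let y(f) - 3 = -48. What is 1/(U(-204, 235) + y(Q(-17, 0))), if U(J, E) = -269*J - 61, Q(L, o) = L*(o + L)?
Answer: 1/54770 ≈ 1.8258e-5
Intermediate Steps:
Q(L, o) = L*(L + o)
y(f) = -45 (y(f) = 3 - 48 = -45)
U(J, E) = -61 - 269*J
1/(U(-204, 235) + y(Q(-17, 0))) = 1/((-61 - 269*(-204)) - 45) = 1/((-61 + 54876) - 45) = 1/(54815 - 45) = 1/54770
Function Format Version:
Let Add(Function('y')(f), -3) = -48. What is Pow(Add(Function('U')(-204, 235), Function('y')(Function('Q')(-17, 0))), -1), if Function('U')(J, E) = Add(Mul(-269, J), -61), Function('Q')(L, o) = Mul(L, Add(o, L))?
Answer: Rational(1, 54770) ≈ 1.8258e-5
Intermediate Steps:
Function('Q')(L, o) = Mul(L, Add(L, o))
Function('y')(f) = -45 (Function('y')(f) = Add(3, -48) = -45)
Function('U')(J, E) = Add(-61, Mul(-269, J))
Pow(Add(Function('U')(-204, 235), Function('y')(Function('Q')(-17, 0))), -1) = Pow(Add(Add(-61, Mul(-269, -204)), -45), -1) = Pow(Add(Add(-61, 54876), -45), -1) = Pow(Add(54815, -45), -1) = Pow(54770, -1) = Rational(1, 54770)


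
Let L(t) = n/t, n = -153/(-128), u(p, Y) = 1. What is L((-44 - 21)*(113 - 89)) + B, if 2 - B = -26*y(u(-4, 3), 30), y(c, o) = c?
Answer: 1863629/66560 ≈ 27.999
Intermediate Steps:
n = 153/128 (n = -153*(-1/128) = 153/128 ≈ 1.1953)
L(t) = 153/(128*t)
B = 28 (B = 2 - (-26) = 2 - 1*(-26) = 2 + 26 = 28)
L((-44 - 21)*(113 - 89)) + B = 153/(128*(((-44 - 21)*(113 - 89)))) + 28 = 153/(128*((-65*24))) + 28 = (153/128)/(-1560) + 28 = (153/128)*(-1/1560) + 28 = -51/66560 + 28 = 1863629/66560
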